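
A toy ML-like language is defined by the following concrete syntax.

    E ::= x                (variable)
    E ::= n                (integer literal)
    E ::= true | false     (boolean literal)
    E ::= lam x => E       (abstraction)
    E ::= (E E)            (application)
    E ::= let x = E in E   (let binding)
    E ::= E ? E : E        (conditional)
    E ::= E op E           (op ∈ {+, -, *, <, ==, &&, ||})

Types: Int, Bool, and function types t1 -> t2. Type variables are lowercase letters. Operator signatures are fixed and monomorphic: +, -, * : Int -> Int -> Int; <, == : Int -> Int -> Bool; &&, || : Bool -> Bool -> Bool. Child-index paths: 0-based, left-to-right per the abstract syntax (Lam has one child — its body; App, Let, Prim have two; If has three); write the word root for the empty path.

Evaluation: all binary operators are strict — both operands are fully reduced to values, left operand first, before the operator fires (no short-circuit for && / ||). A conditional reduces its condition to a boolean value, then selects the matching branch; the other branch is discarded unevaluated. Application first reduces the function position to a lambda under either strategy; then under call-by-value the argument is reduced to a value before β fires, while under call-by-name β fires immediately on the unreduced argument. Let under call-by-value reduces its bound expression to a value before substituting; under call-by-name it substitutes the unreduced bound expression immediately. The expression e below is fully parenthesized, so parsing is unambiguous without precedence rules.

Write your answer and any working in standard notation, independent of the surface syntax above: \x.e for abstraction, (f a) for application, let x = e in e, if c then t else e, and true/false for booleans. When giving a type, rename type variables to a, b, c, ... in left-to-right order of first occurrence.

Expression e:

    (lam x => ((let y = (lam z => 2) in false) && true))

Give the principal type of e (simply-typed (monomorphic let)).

Trace:
\z._ : b -> Int
let y : b -> Int
  unify Bool ~ Bool
  unify Bool ~ Bool
\x._ : a -> Bool

Answer: a -> Bool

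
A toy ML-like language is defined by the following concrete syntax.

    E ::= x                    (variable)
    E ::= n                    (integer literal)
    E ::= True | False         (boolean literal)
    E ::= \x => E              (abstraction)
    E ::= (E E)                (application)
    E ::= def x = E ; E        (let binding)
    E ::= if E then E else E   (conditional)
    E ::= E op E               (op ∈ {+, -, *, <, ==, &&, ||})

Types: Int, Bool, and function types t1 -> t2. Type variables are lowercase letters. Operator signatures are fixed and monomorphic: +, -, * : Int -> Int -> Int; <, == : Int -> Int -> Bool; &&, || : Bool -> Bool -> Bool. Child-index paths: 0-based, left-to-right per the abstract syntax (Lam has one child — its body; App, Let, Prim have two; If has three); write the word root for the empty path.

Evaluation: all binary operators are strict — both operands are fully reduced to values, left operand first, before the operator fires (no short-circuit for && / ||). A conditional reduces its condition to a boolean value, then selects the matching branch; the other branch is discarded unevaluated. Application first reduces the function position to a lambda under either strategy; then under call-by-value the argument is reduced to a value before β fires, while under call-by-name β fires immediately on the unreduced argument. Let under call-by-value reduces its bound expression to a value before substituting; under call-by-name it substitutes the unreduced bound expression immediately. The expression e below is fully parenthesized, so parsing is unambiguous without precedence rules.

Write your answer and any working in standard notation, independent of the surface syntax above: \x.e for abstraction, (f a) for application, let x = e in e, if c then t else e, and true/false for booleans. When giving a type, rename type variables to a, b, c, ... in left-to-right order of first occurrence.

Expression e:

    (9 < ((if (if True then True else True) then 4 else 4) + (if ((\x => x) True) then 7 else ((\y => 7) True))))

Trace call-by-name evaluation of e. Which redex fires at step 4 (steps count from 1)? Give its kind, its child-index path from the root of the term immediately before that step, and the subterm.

Answer: if at 1.1 : (if true then 7 else ((\y.7) true))

Working:
step 0: (9 < ((if (if true then true else true) then 4 else 4) + (if ((\x.x) true) then 7 else ((\y.7) true))))
step 1: [if@1.0.0] (9 < ((if true then 4 else 4) + (if ((\x.x) true) then 7 else ((\y.7) true))))
step 2: [if@1.0] (9 < (4 + (if ((\x.x) true) then 7 else ((\y.7) true))))
step 3: [beta@1.1.0] (9 < (4 + (if true then 7 else ((\y.7) true))))
step 4: [if@1.1] (9 < (4 + 7))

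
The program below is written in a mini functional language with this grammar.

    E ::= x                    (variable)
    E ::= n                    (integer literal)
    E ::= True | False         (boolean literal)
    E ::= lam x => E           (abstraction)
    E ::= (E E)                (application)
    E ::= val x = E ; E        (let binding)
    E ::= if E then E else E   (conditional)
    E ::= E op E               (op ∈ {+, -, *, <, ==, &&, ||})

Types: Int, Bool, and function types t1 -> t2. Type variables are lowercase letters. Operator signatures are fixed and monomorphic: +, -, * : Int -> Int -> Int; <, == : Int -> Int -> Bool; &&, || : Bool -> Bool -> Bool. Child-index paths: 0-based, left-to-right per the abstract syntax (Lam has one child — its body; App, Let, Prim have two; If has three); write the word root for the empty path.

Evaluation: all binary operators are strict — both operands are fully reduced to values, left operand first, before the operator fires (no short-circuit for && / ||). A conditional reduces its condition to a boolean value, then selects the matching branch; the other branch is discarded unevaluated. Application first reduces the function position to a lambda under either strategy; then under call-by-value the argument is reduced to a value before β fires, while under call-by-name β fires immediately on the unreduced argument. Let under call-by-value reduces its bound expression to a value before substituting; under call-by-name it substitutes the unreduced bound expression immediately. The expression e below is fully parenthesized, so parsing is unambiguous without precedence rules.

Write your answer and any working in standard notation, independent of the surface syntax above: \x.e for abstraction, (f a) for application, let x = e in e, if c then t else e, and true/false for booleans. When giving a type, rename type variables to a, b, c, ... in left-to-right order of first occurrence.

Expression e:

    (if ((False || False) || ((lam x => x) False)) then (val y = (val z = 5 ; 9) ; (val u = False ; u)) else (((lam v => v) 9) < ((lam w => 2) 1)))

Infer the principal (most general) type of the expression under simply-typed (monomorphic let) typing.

Derivation:
  unify Bool ~ Bool
  unify Bool ~ Bool
  unify Bool ~ Bool
x : a
\x._ : a -> a
  unify a -> a ~ Bool -> b
  unify a ~ Bool
  unify Bool ~ b
_ _ : Bool
  unify Bool ~ Bool
  unify Bool ~ Bool
let z : Int
let y : Int
let u : Bool
u : Bool
v : c
\v._ : c -> c
  unify c -> c ~ Int -> d
  unify c ~ Int
  unify Int ~ d
_ _ : Int
  unify Int ~ Int
\w._ : e -> Int
  unify e -> Int ~ Int -> f
  unify e ~ Int
  unify Int ~ f
_ _ : Int
  unify Int ~ Int
  unify Bool ~ Bool

Answer: Bool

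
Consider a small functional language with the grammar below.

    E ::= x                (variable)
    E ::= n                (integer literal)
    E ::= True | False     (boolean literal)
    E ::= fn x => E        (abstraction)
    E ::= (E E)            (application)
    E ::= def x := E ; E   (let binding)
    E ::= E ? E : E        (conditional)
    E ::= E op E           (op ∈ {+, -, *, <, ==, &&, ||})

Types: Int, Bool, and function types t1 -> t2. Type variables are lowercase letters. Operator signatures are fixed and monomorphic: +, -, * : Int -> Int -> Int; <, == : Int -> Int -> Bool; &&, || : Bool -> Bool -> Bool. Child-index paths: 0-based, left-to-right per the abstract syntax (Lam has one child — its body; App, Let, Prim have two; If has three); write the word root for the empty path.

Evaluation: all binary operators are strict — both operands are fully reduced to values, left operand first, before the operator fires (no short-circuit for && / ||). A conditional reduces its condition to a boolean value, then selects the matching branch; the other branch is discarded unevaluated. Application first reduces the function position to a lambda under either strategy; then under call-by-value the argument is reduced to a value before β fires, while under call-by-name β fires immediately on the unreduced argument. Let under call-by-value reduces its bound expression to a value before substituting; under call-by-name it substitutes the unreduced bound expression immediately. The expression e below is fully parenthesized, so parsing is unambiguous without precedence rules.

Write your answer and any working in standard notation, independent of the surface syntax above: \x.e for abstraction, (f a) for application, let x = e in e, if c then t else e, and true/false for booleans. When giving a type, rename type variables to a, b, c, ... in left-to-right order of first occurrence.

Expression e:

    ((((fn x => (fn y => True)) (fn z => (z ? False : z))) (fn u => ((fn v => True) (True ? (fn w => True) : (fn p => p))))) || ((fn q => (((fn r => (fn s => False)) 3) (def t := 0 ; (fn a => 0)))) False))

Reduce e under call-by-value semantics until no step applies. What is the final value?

Trace:
step 0: ((((\x.(\y.true)) (\z.(if z then false else z))) (\u.((\v.true) (if true then (\w.true) else (\p.p))))) || ((\q.(((\r.(\s.false)) 3) (let t = 0 in (\a.0)))) false))
step 1: [beta@0.0] (((\y.true) (\u.((\v.true) (if true then (\w.true) else (\p.p))))) || ((\q.(((\r.(\s.false)) 3) (let t = 0 in (\a.0)))) false))
step 2: [beta@0] (true || ((\q.(((\r.(\s.false)) 3) (let t = 0 in (\a.0)))) false))
step 3: [beta@1] (true || (((\r.(\s.false)) 3) (let t = 0 in (\a.0))))
step 4: [beta@1.0] (true || ((\s.false) (let t = 0 in (\a.0))))
step 5: [let@1.1] (true || ((\s.false) (\a.0)))
step 6: [beta@1] (true || false)
step 7: [delta@root] true

Answer: true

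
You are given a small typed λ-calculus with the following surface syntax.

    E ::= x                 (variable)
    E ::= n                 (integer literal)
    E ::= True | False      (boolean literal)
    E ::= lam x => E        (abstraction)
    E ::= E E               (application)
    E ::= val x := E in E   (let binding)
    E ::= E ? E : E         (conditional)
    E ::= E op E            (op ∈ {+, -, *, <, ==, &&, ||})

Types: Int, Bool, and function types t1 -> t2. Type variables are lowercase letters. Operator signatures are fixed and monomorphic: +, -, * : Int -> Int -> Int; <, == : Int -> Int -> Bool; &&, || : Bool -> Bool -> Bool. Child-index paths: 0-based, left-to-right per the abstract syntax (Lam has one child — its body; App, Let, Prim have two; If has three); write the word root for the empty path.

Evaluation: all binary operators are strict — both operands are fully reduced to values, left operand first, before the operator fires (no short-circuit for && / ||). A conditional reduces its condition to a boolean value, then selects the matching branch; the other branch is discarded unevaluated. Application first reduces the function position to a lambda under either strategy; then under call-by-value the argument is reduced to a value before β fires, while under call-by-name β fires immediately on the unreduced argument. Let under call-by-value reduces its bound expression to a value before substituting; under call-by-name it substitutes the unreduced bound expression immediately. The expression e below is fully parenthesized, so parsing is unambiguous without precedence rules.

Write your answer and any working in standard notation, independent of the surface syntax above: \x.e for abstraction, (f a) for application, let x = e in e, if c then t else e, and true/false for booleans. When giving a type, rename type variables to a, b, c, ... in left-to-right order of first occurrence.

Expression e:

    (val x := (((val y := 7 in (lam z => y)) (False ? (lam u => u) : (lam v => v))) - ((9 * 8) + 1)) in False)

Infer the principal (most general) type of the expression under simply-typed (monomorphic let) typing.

Working:
let y : Int
y : Int
\z._ : a -> Int
  unify Bool ~ Bool
u : b
\u._ : b -> b
v : c
\v._ : c -> c
  unify b -> b ~ c -> c
  unify b ~ c
  unify c ~ c
  unify a -> Int ~ (c -> c) -> d
  unify a ~ c -> c
  unify Int ~ d
_ _ : Int
  unify Int ~ Int
  unify Int ~ Int
  unify Int ~ Int
  unify Int ~ Int
  unify Int ~ Int
  unify Int ~ Int
let x : Int

Answer: Bool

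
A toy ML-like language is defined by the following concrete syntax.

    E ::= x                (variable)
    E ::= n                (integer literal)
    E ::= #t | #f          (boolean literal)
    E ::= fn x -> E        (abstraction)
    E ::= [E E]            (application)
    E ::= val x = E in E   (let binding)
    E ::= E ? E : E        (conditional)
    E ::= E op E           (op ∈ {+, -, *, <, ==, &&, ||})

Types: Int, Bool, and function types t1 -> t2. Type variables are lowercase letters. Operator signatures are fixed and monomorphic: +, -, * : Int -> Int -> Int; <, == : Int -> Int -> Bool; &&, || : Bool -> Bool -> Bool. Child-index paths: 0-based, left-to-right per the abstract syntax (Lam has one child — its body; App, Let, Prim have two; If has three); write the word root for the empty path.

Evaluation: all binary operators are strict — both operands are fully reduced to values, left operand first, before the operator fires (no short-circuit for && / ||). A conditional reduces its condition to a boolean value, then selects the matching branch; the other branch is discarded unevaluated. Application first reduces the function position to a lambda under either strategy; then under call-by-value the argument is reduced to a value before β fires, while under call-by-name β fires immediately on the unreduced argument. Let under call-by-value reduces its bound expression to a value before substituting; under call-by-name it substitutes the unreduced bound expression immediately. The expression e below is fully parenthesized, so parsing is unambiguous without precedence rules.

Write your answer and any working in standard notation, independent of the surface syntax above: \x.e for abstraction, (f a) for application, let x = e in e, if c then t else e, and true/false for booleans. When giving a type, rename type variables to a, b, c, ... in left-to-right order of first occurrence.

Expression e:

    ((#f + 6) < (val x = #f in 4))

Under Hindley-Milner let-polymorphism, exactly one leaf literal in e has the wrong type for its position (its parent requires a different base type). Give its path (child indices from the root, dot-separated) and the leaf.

Working:
  unify Bool ~ Int
  FAIL: mismatch Bool ~ Int

Answer: 0.0 : false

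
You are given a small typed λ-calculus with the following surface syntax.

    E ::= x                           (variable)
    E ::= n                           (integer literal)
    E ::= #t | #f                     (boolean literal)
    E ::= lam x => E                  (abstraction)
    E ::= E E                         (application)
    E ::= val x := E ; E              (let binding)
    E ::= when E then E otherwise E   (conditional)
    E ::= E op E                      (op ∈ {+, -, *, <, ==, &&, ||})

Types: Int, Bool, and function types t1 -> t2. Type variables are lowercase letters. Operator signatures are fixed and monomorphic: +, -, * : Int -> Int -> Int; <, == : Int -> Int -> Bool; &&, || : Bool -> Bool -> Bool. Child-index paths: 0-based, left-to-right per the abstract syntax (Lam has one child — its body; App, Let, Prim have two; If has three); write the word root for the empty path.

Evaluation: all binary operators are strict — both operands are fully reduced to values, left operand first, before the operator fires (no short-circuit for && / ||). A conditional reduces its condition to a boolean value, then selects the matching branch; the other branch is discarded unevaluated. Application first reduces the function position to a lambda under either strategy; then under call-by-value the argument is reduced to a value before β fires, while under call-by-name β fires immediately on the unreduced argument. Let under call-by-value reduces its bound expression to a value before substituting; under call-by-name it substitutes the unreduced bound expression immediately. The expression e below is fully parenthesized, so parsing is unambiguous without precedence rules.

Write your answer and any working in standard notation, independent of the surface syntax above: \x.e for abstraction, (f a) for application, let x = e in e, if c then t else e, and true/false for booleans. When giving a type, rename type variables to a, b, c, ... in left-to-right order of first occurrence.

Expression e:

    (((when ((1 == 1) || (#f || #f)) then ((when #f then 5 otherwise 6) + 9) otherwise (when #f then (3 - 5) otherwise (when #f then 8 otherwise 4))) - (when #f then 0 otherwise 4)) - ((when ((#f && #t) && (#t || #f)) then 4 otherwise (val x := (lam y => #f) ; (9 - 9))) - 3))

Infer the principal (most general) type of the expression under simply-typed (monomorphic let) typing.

Derivation:
  unify Int ~ Int
  unify Int ~ Int
  unify Bool ~ Bool
  unify Bool ~ Bool
  unify Bool ~ Bool
  unify Bool ~ Bool
  unify Bool ~ Bool
  unify Bool ~ Bool
  unify Int ~ Int
  unify Int ~ Int
  unify Int ~ Int
  unify Bool ~ Bool
  unify Int ~ Int
  unify Int ~ Int
  unify Bool ~ Bool
  unify Int ~ Int
  unify Int ~ Int
  unify Int ~ Int
  unify Int ~ Int
  unify Bool ~ Bool
  unify Int ~ Int
  unify Int ~ Int
  unify Int ~ Int
  unify Bool ~ Bool
  unify Bool ~ Bool
  unify Bool ~ Bool
  unify Bool ~ Bool
  unify Bool ~ Bool
  unify Bool ~ Bool
  unify Bool ~ Bool
\y._ : a -> Bool
let x : a -> Bool
  unify Int ~ Int
  unify Int ~ Int
  unify Int ~ Int
  unify Int ~ Int
  unify Int ~ Int
  unify Int ~ Int

Answer: Int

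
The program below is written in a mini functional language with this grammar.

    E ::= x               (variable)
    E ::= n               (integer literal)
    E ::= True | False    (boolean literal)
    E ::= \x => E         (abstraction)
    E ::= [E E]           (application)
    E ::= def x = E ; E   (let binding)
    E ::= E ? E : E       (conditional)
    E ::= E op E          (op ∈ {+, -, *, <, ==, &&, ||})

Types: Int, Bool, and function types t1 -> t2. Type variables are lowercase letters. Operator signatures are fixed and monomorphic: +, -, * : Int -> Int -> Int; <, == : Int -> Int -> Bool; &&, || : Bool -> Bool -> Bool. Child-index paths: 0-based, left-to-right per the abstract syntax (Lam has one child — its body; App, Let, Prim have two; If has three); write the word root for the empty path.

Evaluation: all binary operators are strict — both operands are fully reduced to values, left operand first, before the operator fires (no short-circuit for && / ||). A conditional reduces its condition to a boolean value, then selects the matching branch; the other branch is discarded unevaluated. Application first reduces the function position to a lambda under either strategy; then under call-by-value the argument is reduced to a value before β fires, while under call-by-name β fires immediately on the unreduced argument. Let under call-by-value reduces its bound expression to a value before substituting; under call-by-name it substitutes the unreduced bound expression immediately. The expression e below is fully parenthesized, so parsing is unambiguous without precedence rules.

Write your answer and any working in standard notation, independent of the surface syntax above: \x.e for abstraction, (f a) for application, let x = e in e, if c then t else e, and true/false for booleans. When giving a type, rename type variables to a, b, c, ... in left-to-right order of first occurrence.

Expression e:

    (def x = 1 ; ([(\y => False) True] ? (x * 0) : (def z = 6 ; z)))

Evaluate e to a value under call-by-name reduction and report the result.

Answer: 6

Working:
step 0: (let x = 1 in (if ((\y.false) true) then (x * 0) else (let z = 6 in z)))
step 1: [let@root] (if ((\y.false) true) then (1 * 0) else (let z = 6 in z))
step 2: [beta@0] (if false then (1 * 0) else (let z = 6 in z))
step 3: [if@root] (let z = 6 in z)
step 4: [let@root] 6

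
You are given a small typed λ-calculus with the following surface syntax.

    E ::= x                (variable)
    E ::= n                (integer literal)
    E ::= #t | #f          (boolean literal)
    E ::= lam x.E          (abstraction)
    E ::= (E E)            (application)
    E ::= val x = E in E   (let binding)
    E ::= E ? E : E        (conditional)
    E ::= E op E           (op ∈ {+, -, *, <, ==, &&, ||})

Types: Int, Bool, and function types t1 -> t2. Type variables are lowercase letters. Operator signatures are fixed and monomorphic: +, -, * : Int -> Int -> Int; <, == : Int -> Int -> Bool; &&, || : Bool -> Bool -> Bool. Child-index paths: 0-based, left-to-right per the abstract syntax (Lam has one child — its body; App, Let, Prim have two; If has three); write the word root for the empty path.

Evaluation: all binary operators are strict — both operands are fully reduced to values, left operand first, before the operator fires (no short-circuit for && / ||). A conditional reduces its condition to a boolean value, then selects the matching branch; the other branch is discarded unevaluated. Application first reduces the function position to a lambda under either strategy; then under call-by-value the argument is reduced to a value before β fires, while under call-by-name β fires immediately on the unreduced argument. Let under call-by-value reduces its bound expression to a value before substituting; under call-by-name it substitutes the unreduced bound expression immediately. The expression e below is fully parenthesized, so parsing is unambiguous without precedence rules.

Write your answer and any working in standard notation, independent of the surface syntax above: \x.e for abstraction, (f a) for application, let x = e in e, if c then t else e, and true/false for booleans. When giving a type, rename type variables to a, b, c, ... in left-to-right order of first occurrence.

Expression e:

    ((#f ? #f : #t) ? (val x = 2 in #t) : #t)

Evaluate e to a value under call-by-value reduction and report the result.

Working:
step 0: (if (if false then false else true) then (let x = 2 in true) else true)
step 1: [if@0] (if true then (let x = 2 in true) else true)
step 2: [if@root] (let x = 2 in true)
step 3: [let@root] true

Answer: true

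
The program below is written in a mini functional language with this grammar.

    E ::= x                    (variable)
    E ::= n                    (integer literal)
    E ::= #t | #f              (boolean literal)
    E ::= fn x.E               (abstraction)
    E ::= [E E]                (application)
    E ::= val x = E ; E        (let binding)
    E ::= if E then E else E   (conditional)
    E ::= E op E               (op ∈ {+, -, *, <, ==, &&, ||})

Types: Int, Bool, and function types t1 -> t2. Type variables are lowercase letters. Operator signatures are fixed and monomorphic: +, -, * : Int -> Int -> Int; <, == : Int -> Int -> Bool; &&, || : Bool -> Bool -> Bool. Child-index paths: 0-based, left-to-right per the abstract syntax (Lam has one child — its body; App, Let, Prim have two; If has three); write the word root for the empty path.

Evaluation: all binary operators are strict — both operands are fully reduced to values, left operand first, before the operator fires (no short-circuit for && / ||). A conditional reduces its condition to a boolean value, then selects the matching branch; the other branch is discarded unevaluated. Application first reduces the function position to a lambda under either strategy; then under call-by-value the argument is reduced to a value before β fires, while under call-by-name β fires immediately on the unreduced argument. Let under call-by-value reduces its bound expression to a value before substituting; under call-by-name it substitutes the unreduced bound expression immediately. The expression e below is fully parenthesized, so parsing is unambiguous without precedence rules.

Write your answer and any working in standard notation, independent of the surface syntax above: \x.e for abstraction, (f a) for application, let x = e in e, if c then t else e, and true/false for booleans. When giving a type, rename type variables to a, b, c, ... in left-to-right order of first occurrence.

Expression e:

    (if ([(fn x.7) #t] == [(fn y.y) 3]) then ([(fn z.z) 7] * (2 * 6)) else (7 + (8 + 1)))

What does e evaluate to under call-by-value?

Answer: 16

Trace:
step 0: (if (((\x.7) true) == ((\y.y) 3)) then (((\z.z) 7) * (2 * 6)) else (7 + (8 + 1)))
step 1: [beta@0.0] (if (7 == ((\y.y) 3)) then (((\z.z) 7) * (2 * 6)) else (7 + (8 + 1)))
step 2: [beta@0.1] (if (7 == 3) then (((\z.z) 7) * (2 * 6)) else (7 + (8 + 1)))
step 3: [delta@0] (if false then (((\z.z) 7) * (2 * 6)) else (7 + (8 + 1)))
step 4: [if@root] (7 + (8 + 1))
step 5: [delta@1] (7 + 9)
step 6: [delta@root] 16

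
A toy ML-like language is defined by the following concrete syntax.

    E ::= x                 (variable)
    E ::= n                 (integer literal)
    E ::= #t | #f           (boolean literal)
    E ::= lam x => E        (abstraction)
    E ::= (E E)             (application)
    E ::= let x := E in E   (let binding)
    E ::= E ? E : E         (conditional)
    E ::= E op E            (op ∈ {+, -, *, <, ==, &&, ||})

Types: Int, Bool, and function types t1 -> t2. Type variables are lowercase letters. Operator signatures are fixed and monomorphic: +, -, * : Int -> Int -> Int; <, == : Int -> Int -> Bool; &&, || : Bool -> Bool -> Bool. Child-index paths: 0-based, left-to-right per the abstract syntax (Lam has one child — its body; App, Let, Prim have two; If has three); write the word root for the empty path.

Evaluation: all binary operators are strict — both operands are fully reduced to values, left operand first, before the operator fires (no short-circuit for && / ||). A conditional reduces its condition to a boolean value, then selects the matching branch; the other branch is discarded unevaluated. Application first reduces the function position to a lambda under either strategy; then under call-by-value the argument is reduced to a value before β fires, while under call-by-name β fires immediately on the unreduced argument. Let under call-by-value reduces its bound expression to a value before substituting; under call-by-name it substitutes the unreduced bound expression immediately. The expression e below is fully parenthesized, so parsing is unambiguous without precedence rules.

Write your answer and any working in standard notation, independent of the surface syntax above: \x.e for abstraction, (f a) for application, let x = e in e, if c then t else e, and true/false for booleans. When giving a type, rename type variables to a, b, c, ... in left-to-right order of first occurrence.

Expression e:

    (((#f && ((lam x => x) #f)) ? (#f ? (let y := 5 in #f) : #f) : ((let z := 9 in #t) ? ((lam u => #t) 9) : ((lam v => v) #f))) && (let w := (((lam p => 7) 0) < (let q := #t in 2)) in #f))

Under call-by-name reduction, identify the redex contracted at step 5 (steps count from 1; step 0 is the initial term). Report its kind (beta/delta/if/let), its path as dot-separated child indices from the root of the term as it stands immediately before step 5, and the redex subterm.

Answer: if at 0 : (if true then ((\u.true) 9) else ((\v.v) false))

Trace:
step 0: ((if (false && ((\x.x) false)) then (if false then (let y = 5 in false) else false) else (if (let z = 9 in true) then ((\u.true) 9) else ((\v.v) false))) && (let w = (((\p.7) 0) < (let q = true in 2)) in false))
step 1: [beta@0.0.1] ((if (false && false) then (if false then (let y = 5 in false) else false) else (if (let z = 9 in true) then ((\u.true) 9) else ((\v.v) false))) && (let w = (((\p.7) 0) < (let q = true in 2)) in false))
step 2: [delta@0.0] ((if false then (if false then (let y = 5 in false) else false) else (if (let z = 9 in true) then ((\u.true) 9) else ((\v.v) false))) && (let w = (((\p.7) 0) < (let q = true in 2)) in false))
step 3: [if@0] ((if (let z = 9 in true) then ((\u.true) 9) else ((\v.v) false)) && (let w = (((\p.7) 0) < (let q = true in 2)) in false))
step 4: [let@0.0] ((if true then ((\u.true) 9) else ((\v.v) false)) && (let w = (((\p.7) 0) < (let q = true in 2)) in false))
step 5: [if@0] (((\u.true) 9) && (let w = (((\p.7) 0) < (let q = true in 2)) in false))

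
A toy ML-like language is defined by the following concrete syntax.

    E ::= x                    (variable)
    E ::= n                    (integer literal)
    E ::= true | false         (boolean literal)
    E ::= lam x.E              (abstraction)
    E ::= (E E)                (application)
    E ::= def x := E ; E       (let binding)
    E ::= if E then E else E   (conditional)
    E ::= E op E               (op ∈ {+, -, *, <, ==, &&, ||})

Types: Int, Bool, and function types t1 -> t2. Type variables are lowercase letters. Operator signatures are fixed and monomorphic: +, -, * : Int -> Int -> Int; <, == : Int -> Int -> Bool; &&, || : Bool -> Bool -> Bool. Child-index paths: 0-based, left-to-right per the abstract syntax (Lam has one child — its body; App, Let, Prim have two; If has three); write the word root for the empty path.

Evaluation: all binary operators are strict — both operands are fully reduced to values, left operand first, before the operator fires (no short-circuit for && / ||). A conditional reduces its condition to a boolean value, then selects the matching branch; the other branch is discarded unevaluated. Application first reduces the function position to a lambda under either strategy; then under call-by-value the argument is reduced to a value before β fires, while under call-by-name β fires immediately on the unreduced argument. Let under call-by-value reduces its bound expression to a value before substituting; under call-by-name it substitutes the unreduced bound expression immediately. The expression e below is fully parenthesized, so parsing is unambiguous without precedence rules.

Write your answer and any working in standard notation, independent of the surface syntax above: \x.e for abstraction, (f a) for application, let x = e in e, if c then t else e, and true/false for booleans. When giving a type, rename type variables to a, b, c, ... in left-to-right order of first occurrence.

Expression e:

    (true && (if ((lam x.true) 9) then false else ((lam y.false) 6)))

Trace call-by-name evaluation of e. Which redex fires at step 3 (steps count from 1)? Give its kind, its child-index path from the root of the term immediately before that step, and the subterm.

Derivation:
step 0: (true && (if ((\x.true) 9) then false else ((\y.false) 6)))
step 1: [beta@1.0] (true && (if true then false else ((\y.false) 6)))
step 2: [if@1] (true && false)
step 3: [delta@root] false

Answer: delta at root : (true && false)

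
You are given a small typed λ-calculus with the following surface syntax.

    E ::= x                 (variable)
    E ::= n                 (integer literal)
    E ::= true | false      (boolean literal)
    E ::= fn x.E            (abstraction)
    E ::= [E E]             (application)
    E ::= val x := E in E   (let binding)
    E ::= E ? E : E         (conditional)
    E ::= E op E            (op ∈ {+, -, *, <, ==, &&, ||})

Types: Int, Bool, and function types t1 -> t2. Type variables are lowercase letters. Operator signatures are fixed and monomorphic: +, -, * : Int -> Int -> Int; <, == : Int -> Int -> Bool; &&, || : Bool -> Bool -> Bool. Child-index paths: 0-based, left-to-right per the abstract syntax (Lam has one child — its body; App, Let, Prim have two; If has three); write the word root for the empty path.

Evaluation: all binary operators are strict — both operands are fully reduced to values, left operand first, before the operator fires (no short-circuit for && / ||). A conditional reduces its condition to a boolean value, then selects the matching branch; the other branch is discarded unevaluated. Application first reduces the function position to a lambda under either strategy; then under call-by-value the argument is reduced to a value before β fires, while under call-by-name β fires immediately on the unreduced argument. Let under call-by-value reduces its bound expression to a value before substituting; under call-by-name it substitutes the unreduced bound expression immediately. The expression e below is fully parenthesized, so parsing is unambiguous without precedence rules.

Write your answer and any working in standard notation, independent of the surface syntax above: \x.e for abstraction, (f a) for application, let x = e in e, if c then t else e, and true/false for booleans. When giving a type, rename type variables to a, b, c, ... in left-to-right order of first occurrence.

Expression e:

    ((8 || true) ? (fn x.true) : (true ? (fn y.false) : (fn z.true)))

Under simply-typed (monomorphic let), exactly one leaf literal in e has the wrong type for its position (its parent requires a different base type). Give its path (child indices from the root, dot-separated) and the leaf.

Working:
  unify Int ~ Bool
  FAIL: mismatch Int ~ Bool

Answer: 0.0 : 8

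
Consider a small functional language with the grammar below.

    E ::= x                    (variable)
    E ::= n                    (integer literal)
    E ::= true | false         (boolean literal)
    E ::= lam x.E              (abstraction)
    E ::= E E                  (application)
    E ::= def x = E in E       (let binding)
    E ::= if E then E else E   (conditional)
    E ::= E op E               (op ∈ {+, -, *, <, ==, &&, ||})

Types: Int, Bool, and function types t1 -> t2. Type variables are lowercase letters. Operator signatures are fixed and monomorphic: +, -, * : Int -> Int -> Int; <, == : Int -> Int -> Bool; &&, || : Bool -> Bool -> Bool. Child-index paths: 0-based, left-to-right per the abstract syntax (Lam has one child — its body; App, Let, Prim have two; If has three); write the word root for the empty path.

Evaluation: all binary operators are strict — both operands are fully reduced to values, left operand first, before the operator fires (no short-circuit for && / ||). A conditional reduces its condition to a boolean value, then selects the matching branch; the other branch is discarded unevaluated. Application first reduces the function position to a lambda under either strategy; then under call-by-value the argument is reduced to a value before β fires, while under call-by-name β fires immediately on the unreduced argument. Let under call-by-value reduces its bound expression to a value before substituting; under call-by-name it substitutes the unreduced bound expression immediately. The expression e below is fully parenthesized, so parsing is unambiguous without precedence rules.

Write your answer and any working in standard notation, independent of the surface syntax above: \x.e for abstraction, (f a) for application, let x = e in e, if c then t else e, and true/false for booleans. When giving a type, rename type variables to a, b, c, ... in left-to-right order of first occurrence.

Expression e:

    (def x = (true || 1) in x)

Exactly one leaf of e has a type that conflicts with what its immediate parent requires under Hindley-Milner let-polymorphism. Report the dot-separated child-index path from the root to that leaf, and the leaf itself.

Trace:
  unify Bool ~ Bool
  unify Int ~ Bool
  FAIL: mismatch Int ~ Bool

Answer: 0.1 : 1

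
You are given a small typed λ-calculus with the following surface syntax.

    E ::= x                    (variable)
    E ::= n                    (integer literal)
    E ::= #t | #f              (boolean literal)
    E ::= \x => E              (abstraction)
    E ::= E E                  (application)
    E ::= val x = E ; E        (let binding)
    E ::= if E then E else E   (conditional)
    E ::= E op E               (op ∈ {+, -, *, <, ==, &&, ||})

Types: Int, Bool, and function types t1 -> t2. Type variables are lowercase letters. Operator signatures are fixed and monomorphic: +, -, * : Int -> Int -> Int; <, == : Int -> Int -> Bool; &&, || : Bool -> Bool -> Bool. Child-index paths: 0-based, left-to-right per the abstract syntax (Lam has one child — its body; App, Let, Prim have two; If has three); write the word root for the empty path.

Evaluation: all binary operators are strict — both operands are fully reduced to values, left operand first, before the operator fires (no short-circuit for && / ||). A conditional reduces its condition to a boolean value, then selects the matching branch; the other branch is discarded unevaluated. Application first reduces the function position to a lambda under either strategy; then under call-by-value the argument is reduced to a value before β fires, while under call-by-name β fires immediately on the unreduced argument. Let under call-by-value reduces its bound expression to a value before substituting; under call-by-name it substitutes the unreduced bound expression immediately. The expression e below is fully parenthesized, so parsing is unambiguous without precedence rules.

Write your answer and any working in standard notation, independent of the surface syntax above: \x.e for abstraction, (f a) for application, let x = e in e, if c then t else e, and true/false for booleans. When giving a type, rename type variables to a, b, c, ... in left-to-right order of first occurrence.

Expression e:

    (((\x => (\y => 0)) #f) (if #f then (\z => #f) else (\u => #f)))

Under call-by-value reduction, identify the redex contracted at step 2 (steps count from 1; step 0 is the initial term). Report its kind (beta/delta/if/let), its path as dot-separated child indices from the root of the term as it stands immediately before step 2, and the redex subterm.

Working:
step 0: (((\x.(\y.0)) false) (if false then (\z.false) else (\u.false)))
step 1: [beta@0] ((\y.0) (if false then (\z.false) else (\u.false)))
step 2: [if@1] ((\y.0) (\u.false))

Answer: if at 1 : (if false then (\z.false) else (\u.false))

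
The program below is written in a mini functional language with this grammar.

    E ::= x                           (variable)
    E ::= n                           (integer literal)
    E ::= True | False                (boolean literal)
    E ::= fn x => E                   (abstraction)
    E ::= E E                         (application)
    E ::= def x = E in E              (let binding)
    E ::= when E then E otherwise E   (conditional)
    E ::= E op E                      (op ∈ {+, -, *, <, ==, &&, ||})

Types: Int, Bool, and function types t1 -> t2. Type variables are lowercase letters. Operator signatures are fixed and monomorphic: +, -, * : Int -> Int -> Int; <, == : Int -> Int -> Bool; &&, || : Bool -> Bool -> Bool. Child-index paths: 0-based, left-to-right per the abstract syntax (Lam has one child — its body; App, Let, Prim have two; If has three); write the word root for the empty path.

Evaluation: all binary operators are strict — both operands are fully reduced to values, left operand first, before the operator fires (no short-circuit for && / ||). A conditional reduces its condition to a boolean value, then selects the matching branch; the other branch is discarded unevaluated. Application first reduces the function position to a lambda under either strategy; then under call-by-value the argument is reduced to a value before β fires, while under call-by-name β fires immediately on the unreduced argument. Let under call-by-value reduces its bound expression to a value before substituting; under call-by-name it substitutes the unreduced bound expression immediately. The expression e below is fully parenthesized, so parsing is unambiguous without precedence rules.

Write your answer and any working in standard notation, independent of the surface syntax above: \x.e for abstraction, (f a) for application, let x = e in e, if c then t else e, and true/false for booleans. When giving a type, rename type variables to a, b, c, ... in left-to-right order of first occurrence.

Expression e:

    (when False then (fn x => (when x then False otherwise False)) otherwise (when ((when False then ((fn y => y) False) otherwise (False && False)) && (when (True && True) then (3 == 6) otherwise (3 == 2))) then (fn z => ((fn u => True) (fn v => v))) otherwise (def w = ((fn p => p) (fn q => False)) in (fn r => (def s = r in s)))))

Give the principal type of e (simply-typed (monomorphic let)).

Answer: Bool -> Bool

Trace:
  unify Bool ~ Bool
x : a
  unify a ~ Bool
  unify Bool ~ Bool
\x._ : Bool -> Bool
  unify Bool ~ Bool
y : b
\y._ : b -> b
  unify b -> b ~ Bool -> c
  unify b ~ Bool
  unify Bool ~ c
_ _ : Bool
  unify Bool ~ Bool
  unify Bool ~ Bool
  unify Bool ~ Bool
  unify Bool ~ Bool
  unify Bool ~ Bool
  unify Bool ~ Bool
  unify Bool ~ Bool
  unify Int ~ Int
  unify Int ~ Int
  unify Int ~ Int
  unify Int ~ Int
  unify Bool ~ Bool
  unify Bool ~ Bool
  unify Bool ~ Bool
\u._ : e -> Bool
v : f
\v._ : f -> f
  unify e -> Bool ~ (f -> f) -> g
  unify e ~ f -> f
  unify Bool ~ g
_ _ : Bool
\z._ : d -> Bool
p : h
\p._ : h -> h
\q._ : i -> Bool
  unify h -> h ~ (i -> Bool) -> j
  unify h ~ i -> Bool
  unify i -> Bool ~ j
_ _ : i -> Bool
let w : i -> Bool
r : k
let s : k
s : k
\r._ : k -> k
  unify d -> Bool ~ k -> k
  unify d ~ k
  unify Bool ~ k
  unify Bool -> Bool ~ Bool -> Bool
  unify Bool ~ Bool
  unify Bool ~ Bool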